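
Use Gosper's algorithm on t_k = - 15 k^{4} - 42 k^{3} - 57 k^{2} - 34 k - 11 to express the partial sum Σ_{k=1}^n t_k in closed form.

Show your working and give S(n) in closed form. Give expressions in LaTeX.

S(n) = n \left(- 3 n^{4} - 18 n^{3} - 45 n^{2} - 56 n - 37\right)

Step 1: r(k) = (15*k**4 + 102*k**3 + 273*k**2 + 334*k + 159)/(15*k**4 + 42*k**3 + 57*k**2 + 34*k + 11).
Take A(k)=1, B(k)=1, C(k)=k**4 + 14*k**3/5 + 19*k**2/5 + 34*k/15 + 11/15.
Set up (1)·f(k+1) − (1)·f(k) − (k**4 + 14*k**3/5 + 19*k**2/5 + 34*k/15 + 11/15) = 0.
Bound: deg f ≤ 5.
A polynomial solution: f(k) = k*(3*k**4 + 3*k**3 + 3*k**2 - k + 3)/15.
Get s_k = R·t_k = k*(-3*k**4 - 3*k**3 - 3*k**2 + k - 3) with R(k) = B(k−1)f(k)/C(k) = k*(3*k**4 + 3*k**3 + 3*k**2 - k + 3)/(15*k**4 + 42*k**3 + 57*k**2 + 34*k + 11).
s_(k+1) − s_k = -15*k**4 - 42*k**3 - 57*k**2 - 34*k - 11 = t_k.
Σ_(k=1)^n t_k = s_(n+1) − s_(1) = (-3*n**5 - 18*n**4 - 45*n**3 - 56*n**2 - 37*n - 11) − (-11), i.e. n*(-3*n**4 - 18*n**3 - 45*n**2 - 56*n - 37).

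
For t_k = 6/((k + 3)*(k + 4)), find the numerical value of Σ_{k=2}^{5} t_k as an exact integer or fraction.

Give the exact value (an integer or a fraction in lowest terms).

The ratio is (k + 3)/(k + 5).
Gosper form: A/B · C(k+1)/C(k) with A=k + 3, B=k + 5, C=1.
Solve (k + 3)·f(k+1) − (k + 4)·f(k) = 1.
d = 1 from the (1,1,0) case.
A polynomial solution: f(k) = k/3.
Then R = B(k−1)f/C = k*(k + 4)/3, so s_k = R(k)·t_k = 2*k/(k + 3).
Verify: 6/(k**2 + 7*k + 12) matches t_k.
Evaluate s at k=6 and k=2: 4/3 and 4/5; difference 8/15.

Σ = 8/15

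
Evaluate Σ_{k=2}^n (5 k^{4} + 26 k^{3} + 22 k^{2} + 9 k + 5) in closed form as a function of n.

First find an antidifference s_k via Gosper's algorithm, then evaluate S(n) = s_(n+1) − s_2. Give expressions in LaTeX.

Ratio r(k) = (5*k**4 + 46*k**3 + 130*k**2 + 151*k + 67)/(5*k**4 + 26*k**3 + 22*k**2 + 9*k + 5).
Normal form (A,B,C) = (1, 1, k**4 + 26*k**3/5 + 22*k**2/5 + 9*k/5 + 1).
Solve (1)·f(k+1) − (1)·f(k) = k**4 + 26*k**3/5 + 22*k**2/5 + 9*k/5 + 1.
deg f ≤ 5 (via 0,0,4).
A polynomial solution: f(k) = k*(k**4 + 4*k**3 - 4*k**2 + 4)/5.
Get s_k = R·t_k = k*(k**4 + 4*k**3 - 4*k**2 + 4) with R(k) = B(k−1)f(k)/C(k) = k*(k**4 + 4*k**3 - 4*k**2 + 4)/(5*k**4 + 26*k**3 + 22*k**2 + 9*k + 5).
Δs = 5*k**4 + 26*k**3 + 22*k**2 + 9*k + 5, as required.
Σ_(k=2)^n t_k = s_(n+1) − s_(2) = (n**5 + 9*n**4 + 22*n**3 + 22*n**2 + 13*n + 5) − (72), i.e. n**5 + 9*n**4 + 22*n**3 + 22*n**2 + 13*n - 67.

S(n) = n^{5} + 9 n^{4} + 22 n^{3} + 22 n^{2} + 13 n - 67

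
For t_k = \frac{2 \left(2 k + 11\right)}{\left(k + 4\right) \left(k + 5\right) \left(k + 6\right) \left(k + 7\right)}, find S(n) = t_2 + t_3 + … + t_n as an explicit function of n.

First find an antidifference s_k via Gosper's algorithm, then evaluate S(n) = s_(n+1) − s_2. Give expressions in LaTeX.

Ratio r(k) = (k + 4)*(2*k + 13)/((k + 8)*(2*k + 11)).
A = k + 4, B = k + 8, C = k + 11/2.
Solve (k + 4)·f(k+1) − (k + 7)·f(k) = k + 11/2.
From deg A=1, deg B=1, deg C=1: d=3.
Solve for f: f(k) = k*(k + 5)*(k + 10)/48 (degree 3 ≤ 3).
R(k) = B(k−1)·f(k)/C(k) = k*(k + 5)*(k + 7)*(k + 10)/(24*(2*k + 11)); s_k = R·t_k = k*(k + 10)/(12*(k**2 + 10*k + 24)).
Verify: 2*(2*k + 11)/(k**4 + 22*k**3 + 179*k**2 + 638*k + 840) matches t_k.
Σ_(k=2)^n t_k = s_(n+1) − s_(2) = ((n**2 + 12*n + 11)/(12*(n**2 + 12*n + 35))) − (1/24), i.e. (n**2 + 12*n - 13)/(24*(n**2 + 12*n + 35)).

S(n) = \frac{n^{2} + 12 n - 13}{24 \left(n^{2} + 12 n + 35\right)}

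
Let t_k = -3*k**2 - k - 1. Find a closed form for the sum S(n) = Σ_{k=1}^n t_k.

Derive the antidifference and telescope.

S(n) = n*(-n**2 - 2*n - 2)

Ratio r(k) = (k + 3*(k + 1)**2 + 2)/(3*k**2 + k + 1).
Normal form (A,B,C) = (1, 1, k**2 + k/3 + 1/3).
Set up (1)·f(k+1) − (1)·f(k) − (k**2 + k/3 + 1/3) = 0.
Bound: deg f ≤ 3.
Match coefficients ⇒ f(k) = k*(k**2 - k + 1)/3.
Certificate R = B(k−1)f/C = k*(k**2 - k + 1)/(3*k**2 + k + 1) gives s_k = k*(-k**2 + k - 1).
Check: Δs_k = -3*k**2 - k - 1. ✓
Evaluate: s_(n+1) = -n**3 - 2*n**2 - 2*n - 1; subtract s_(1) = -1 ⇒ S(n) = n*(-n**2 - 2*n - 2).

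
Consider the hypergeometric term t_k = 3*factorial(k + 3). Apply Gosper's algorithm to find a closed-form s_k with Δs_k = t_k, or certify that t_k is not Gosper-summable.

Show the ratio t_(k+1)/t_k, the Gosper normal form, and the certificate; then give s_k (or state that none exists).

Ratio r(k) = k + 4.
Take A(k)=k + 4, B(k)=1, C(k)=1.
f must satisfy (k + 4)·f(k+1) − (1)·f(k) = 1.
From deg A=1, deg B=0, deg C=0: d=-1.
deg f ≤ -1 is impossible — no certificate.

not Gosper-summable; s_k does not exist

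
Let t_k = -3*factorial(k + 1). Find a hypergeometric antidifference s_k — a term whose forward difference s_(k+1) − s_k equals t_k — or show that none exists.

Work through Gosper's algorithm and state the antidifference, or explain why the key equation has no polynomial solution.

none — t_k is not Gosper-summable

Step 1: r(k) = k + 2.
Factor: A=k + 2; B=1; C=1.
Key eq: (k + 2)·f(k+1) = (1)·f(k) + (1).
Bound: deg f ≤ -1.
Negative degree bound (-1): no f exists, t_k not Gosper-summable.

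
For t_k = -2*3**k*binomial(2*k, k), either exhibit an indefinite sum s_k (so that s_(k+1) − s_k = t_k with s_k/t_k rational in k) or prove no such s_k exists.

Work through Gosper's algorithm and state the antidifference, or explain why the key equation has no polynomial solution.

Step 1: r(k) = 6*(2*k + 1)/(k + 1).
Take A(k)=12*k + 6, B(k)=k + 1, C(k)=1.
Set up (12*k + 6)·f(k+1) − (k)·f(k) − (1) = 0.
Degrees (1,1,0) ⇒ d ≤ -1.
Negative degree bound (-1): no f exists, t_k not Gosper-summable.

none — t_k is not Gosper-summable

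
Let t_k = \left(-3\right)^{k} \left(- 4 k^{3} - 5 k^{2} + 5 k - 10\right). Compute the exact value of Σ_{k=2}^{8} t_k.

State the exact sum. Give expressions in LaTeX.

Σ = -12479058

The ratio is 3*(-4*k**3 - 17*k**2 - 17*k - 14)/(4*k**3 + 5*k**2 - 5*k + 10).
So A=-3 and B=1, with C=k**3 + 5*k**2/4 - 5*k/4 + 5/2.
Need (-3)·f(k+1) − (1)·f(k) = k**3 + 5*k**2/4 - 5*k/4 + 5/2.
deg f ≤ 3 (via 0,0,3).
Coefficient equations give f(k) = -(k**3 - k**2 - 2*k + 4)/4.
Certificate R = B(k−1)f/C = -(k**3 - k**2 - 2*k + 4)/(4*k**3 + 5*k**2 - 5*k + 10) gives s_k = (-3)**k*(k**3 - k**2 - 2*k + 4).
s_(k+1) − s_k = (-3)**k*(-4*k**3 - 5*k**2 + 5*k - 10) = t_k.
Σ_(k=2)^(8) t_k = s_(9) − s_(2) = -12479022 − (36) = -12479058.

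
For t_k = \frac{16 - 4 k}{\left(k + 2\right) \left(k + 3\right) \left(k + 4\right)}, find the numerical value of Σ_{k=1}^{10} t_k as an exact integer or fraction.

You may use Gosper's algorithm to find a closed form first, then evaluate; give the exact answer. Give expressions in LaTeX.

Σ = 20/91

r(k) = (k - 3)*(k + 2)/((k - 4)*(k + 5)) after simplifying.
A = k + 2, B = k + 5, C = k - 4.
f must satisfy (k + 2)·f(k+1) − (k + 4)·f(k) = k - 4.
deg f ≤ 2 (via 1,1,1).
Solve for f: f(k) = -k*(k + 11)/6 (degree 2 ≤ 2).
Then R = B(k−1)f/C = -k*(k + 4)*(k + 11)/(6*(k - 4)), so s_k = R(k)·t_k = 2*k*(k + 11)/(3*(k + 2)*(k + 3)).
Check: Δs_k = 4*(4 - k)/(k**3 + 9*k**2 + 26*k + 24). ✓
Evaluate s at k=11 and k=1: 242/273 and 2/3; difference 20/91.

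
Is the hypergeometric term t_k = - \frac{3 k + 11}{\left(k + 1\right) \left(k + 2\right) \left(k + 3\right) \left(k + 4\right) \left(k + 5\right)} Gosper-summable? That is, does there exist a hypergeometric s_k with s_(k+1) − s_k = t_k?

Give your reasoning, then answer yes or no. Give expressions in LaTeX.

r(k) = (k + 1)*(3*k + 14)/((k + 6)*(3*k + 11)) after simplifying.
Take A(k)=k + 1, B(k)=k + 6, C(k)=k + 11/3.
Set up (k + 1)·f(k+1) − (k + 5)·f(k) − (k + 11/3) = 0.
Bound: deg f ≤ 4.
Solve for f: f(k) = k*(k + 3)*(k**2 + 7*k + 14)/24 (degree 4 ≤ 4).
Certificate R = B(k−1)f/C = k*(k + 3)*(k + 5)*(k**2 + 7*k + 14)/(8*(3*k + 11)) gives s_k = k*(-k**2 - 7*k - 14)/(8*(k**3 + 7*k**2 + 14*k + 8)).
s_(k+1) − s_k = (-3*k - 11)/(k**5 + 15*k**4 + 85*k**3 + 225*k**2 + 274*k + 120) = t_k.

Yes. s_k = \frac{k \left(- k^{2} - 7 k - 14\right)}{8 \left(k^{3} + 7 k^{2} + 14 k + 8\right)}.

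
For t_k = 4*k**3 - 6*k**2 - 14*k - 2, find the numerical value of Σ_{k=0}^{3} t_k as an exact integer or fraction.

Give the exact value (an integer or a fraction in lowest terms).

Σ = -32

The ratio is (2*k**3 + 3*k**2 - 7*k - 9)/(2*k**3 - 3*k**2 - 7*k - 1).
Gosper form: A/B · C(k+1)/C(k) with A=1, B=1, C=k**3 - 3*k**2/2 - 7*k/2 - 1/2.
Key eq: (1)·f(k+1) = (1)·f(k) + (k**3 - 3*k**2/2 - 7*k/2 - 1/2).
d = 4 from the (0,0,3) case.
A polynomial solution: f(k) = k*(k**3 - 4*k**2 - 3*k + 4)/4.
Certificate R = B(k−1)f/C = k*(k**3 - 4*k**2 - 3*k + 4)/(2*(2*k**3 - 3*k**2 - 7*k - 1)) gives s_k = k*(k**3 - 4*k**2 - 3*k + 4).
s_(k+1) − s_k = 4*k**3 - 6*k**2 - 14*k - 2 = t_k.
Σ_(k=0)^(3) t_k = s_(4) − s_(0) = -32 − (0) = -32.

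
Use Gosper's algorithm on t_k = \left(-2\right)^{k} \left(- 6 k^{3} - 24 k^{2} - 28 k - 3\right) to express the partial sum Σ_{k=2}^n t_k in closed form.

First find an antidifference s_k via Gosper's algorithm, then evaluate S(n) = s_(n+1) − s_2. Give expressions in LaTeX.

S(n) = - 4 \left(-2\right)^{n} n^{3} - 20 \left(-2\right)^{n} n^{2} - 28 \left(-2\right)^{n} n - 6 \left(-2\right)^{n} - 116

r(k) = 2*(-6*k**3 - 42*k**2 - 94*k - 61)/(6*k**3 + 24*k**2 + 28*k + 3) after simplifying.
A = -2, B = 1, C = k**3 + 4*k**2 + 14*k/3 + 1/2.
f must satisfy (-2)·f(k+1) − (1)·f(k) = k**3 + 4*k**2 + 14*k/3 + 1/2.
From deg A=0, deg B=0, deg C=3: d=3.
Coefficient equations give f(k) = -(2*k**3 + 4*k**2 - 3)/6.
Certificate R = B(k−1)f/C = -(2*k**3 + 4*k**2 - 3)/(6*k**3 + 24*k**2 + 28*k + 3) gives s_k = (-2)**k*(2*k**3 + 4*k**2 - 3).
Δs = (-2)**k*(-6*k**3 - 24*k**2 - 28*k - 3), as required.
Σ_(k=2)^n t_k = s_(n+1) − s_(2) = ((-2)**(n + 1)*(2*n**3 + 10*n**2 + 14*n + 3)) − (116), i.e. -4*(-2)**n*n**3 - 20*(-2)**n*n**2 - 28*(-2)**n*n - 6*(-2)**n - 116.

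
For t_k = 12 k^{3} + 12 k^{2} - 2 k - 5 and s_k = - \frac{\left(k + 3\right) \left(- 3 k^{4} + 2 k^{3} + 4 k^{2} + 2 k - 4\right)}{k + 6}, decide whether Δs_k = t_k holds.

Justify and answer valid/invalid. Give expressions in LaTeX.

s_(k+1) = (3*k**5 + 22*k**4 + 48*k**3 + 28*k**2 - 17*k - 4)/(k + 7)
s_(k+1) − s_k = (12*k**5 + 141*k**4 + 400*k**3 + 251*k**2 - 104*k - 108)/(k**2 + 13*k + 42)
(s_(k+1) − s_k) − t_k = 3*(-9*k**4 - 86*k**3 - 74*k**2 + 15*k + 34)/(k**2 + 13*k + 42)

Invalid: residual \frac{3 \left(- 9 k^{4} - 86 k^{3} - 74 k^{2} + 15 k + 34\right)}{k^{2} + 13 k + 42} ≠ 0.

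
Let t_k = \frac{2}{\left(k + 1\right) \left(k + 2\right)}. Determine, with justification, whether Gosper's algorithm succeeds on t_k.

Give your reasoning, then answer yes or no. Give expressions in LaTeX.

Yes. s_k = \frac{2 k}{k + 1}.

Ratio r(k) = (k + 1)/(k + 3).
Normal form (A,B,C) = (k + 1, k + 3, 1).
Solve (k + 1)·f(k+1) − (k + 2)·f(k) = 1.
deg f ≤ 1 (via 1,1,0).
Solving with deg f ≤ 1: f(k) = k.
R(k) = B(k−1)·f(k)/C(k) = k*(k + 2); s_k = R·t_k = 2*k/(k + 1).
Verify: 2/(k**2 + 3*k + 2) matches t_k.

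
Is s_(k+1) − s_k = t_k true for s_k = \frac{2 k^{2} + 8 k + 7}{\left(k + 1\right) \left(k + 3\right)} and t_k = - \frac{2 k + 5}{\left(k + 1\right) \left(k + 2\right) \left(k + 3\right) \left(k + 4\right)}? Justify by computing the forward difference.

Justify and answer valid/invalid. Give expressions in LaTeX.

valid (s_(k+1) − s_k reduces to t_k)

s_(k+1) = (8*k + 2*(k + 1)**2 + 15)/((k + 2)*(k + 4))
s_(k+1) − s_k = (-2*k - 5)/(k**4 + 10*k**3 + 35*k**2 + 50*k + 24)
(s_(k+1) − s_k) − t_k = 0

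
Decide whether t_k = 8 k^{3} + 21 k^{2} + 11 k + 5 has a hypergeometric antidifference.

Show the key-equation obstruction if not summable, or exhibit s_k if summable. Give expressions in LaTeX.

Yes. s_k = k \left(2 k^{3} + 3 k^{2} - 3 k + 3\right).

Step 1: r(k) = (8*k**3 + 45*k**2 + 77*k + 45)/(8*k**3 + 21*k**2 + 11*k + 5).
Normal form (A,B,C) = (1, 1, k**3 + 21*k**2/8 + 11*k/8 + 5/8).
Key eq: (1)·f(k+1) = (1)·f(k) + (k**3 + 21*k**2/8 + 11*k/8 + 5/8).
d = 4 from the (0,0,3) case.
Solve for f: f(k) = k*(2*k**3 + 3*k**2 - 3*k + 3)/8 (degree 4 ≤ 4).
Get s_k = R·t_k = k*(2*k**3 + 3*k**2 - 3*k + 3) with R(k) = B(k−1)f(k)/C(k) = k*(2*k**3 + 3*k**2 - 3*k + 3)/(8*k**3 + 21*k**2 + 11*k + 5).
s_(k+1) − s_k = 8*k**3 + 21*k**2 + 11*k + 5 = t_k.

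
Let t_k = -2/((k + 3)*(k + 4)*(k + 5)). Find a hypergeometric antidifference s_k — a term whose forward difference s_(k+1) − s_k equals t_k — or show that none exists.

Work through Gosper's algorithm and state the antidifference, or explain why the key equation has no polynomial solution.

s_k = k*(-k - 7)/(12*(k + 3)*(k + 4))

Compute t_(k+1)/t_k: get (k + 3)/(k + 6).
A = k + 3, B = k + 6, C = 1.
Set up (k + 3)·f(k+1) − (k + 5)·f(k) − (1) = 0.
deg f ≤ 2 (via 1,1,0).
A polynomial solution: f(k) = k*(k + 7)/24.
Get s_k = R·t_k = k*(-k - 7)/(12*(k + 3)*(k + 4)) with R(k) = B(k−1)f(k)/C(k) = k*(k + 5)*(k + 7)/24.
Verify: -2/(k**3 + 12*k**2 + 47*k + 60) matches t_k.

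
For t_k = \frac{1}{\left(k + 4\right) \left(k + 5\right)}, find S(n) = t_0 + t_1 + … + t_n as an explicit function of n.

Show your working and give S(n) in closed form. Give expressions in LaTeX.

r(k) = (k + 4)/(k + 6) after simplifying.
Factor: A=k + 4; B=k + 6; C=1.
Need (k + 4)·f(k+1) − (k + 5)·f(k) = 1.
From deg A=1, deg B=1, deg C=0: d=1.
Solving with deg f ≤ 1: f(k) = k/4.
Get s_k = R·t_k = k/(4*(k + 4)) with R(k) = B(k−1)f(k)/C(k) = k*(k + 5)/4.
Δs = 1/(k**2 + 9*k + 20), as required.
Evaluate: s_(n+1) = (n + 1)/(4*(n + 5)); subtract s_(0) = 0 ⇒ S(n) = (n + 1)/(4*(n + 5)).

S(n) = \frac{n + 1}{4 \left(n + 5\right)}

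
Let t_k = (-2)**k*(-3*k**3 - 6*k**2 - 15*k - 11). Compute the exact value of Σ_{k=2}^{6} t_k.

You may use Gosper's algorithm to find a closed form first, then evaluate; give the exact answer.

t_(k+1)/t_k = 2*(-3*k**3 - 15*k**2 - 36*k - 35)/(3*k**3 + 6*k**2 + 15*k + 11).
Normal form (A,B,C) = (-2, 1, k**3 + 2*k**2 + 5*k + 11/3).
f must satisfy (-2)·f(k+1) − (1)·f(k) = k**3 + 2*k**2 + 5*k + 11/3.
From deg A=0, deg B=0, deg C=3: d=3.
A polynomial solution: f(k) = -(k**3 + 3*k + 1)/3.
So s_k = (B(k−1)f/C)·t_k = (-(k**3 + 3*k + 1)/(3*k**3 + 6*k**2 + 15*k + 11))·t_k = (-2)**k*(k**3 + 3*k + 1).
Check: Δs_k = (-2)**k*(-k**3 - 9*k - 2*(k + 1)**3 - 9). ✓
Telescoping: Σ = s_(7) − s_(2) = -46720 − (60) = -46780.

Σ = -46780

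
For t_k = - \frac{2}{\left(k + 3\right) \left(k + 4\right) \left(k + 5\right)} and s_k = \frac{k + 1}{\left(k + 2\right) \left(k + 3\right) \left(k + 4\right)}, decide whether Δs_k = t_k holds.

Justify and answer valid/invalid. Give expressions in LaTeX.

Invalid: residual \frac{3}{k^{4} + 14 k^{3} + 71 k^{2} + 154 k + 120} ≠ 0.

s_(k+1) = (k + 2)/((k + 3)*(k + 4)*(k + 5))
s_(k+1) − s_k = (-2*k - 1)/(k**4 + 14*k**3 + 71*k**2 + 154*k + 120)
(s_(k+1) − s_k) − t_k = 3/(k**4 + 14*k**3 + 71*k**2 + 154*k + 120)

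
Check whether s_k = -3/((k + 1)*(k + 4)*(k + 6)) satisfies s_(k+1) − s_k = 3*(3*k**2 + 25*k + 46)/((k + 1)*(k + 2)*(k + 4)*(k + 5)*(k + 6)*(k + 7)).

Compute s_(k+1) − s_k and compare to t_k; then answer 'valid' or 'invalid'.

valid (s_(k+1) − s_k reduces to t_k)

s_(k+1) = -3/((k + 2)*(k + 5)*(k + 7))
s_(k+1) − s_k = 3*(3*k**2 + 25*k + 46)/(k**6 + 25*k**5 + 247*k**4 + 1219*k**3 + 3112*k**2 + 3796*k + 1680)
(s_(k+1) − s_k) − t_k = 0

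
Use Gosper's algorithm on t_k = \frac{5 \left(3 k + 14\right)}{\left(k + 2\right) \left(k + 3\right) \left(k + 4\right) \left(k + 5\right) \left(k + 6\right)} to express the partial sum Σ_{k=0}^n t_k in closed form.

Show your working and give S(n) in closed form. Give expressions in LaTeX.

The ratio is (k + 2)*(3*k + 17)/((k + 7)*(3*k + 14)).
Normal form (A,B,C) = (k + 2, k + 7, k + 14/3).
Key eq: (k + 2)·f(k+1) = (k + 6)·f(k) + (k + 14/3).
Bound: deg f ≤ 4.
A polynomial solution: f(k) = k*(k + 4)*(k**2 + 10*k + 31)/90.
Then R = B(k−1)f/C = k*(k + 4)*(k + 6)*(k**2 + 10*k + 31)/(30*(3*k + 14)), so s_k = R(k)·t_k = k*(k**2 + 10*k + 31)/(6*(k**3 + 10*k**2 + 31*k + 30)).
s_(k+1) − s_k = 5*(3*k + 14)/(k**5 + 20*k**4 + 155*k**3 + 580*k**2 + 1044*k + 720) = t_k.
s_(n+1) = (n**3 + 13*n**2 + 54*n + 42)/(6*(n**3 + 13*n**2 + 54*n + 72)) and s_(0) = 0, so S(n) = (n**3 + 13*n**2 + 54*n + 42)/(6*(n**3 + 13*n**2 + 54*n + 72)).

S(n) = \frac{n^{3} + 13 n^{2} + 54 n + 42}{6 \left(n^{3} + 13 n^{2} + 54 n + 72\right)}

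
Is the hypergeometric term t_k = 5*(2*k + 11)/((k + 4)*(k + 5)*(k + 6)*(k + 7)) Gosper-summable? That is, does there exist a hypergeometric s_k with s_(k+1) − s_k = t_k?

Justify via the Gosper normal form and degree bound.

t_(k+1)/t_k = (k + 4)*(2*k + 13)/((k + 8)*(2*k + 11)).
So A=k + 4 and B=k + 8, with C=k + 11/2.
Set up (k + 4)·f(k+1) − (k + 7)·f(k) − (k + 11/2) = 0.
Bound: deg f ≤ 3.
Solving with deg f ≤ 3: f(k) = k*(k + 5)*(k + 10)/48.
Certificate R = B(k−1)f/C = k*(k + 5)*(k + 7)*(k + 10)/(24*(2*k + 11)) gives s_k = 5*k*(k + 10)/(24*(k**2 + 10*k + 24)).
Verify: 5*(2*k + 11)/(k**4 + 22*k**3 + 179*k**2 + 638*k + 840) matches t_k.

Yes. s_k = 5*k*(k + 10)/(24*(k**2 + 10*k + 24)).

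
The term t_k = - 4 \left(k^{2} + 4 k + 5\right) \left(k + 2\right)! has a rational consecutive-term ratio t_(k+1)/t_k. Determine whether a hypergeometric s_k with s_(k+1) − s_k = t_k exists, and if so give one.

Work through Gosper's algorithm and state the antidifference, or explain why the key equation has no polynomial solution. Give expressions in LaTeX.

s_k = - 4 \left(k + 1\right) \left(k + 2\right)!

The ratio is (k + 3)*(4*k + (k + 1)**2 + 9)/(k**2 + 4*k + 5).
Take A(k)=k + 3, B(k)=1, C(k)=k**2 + 4*k + 5.
Solve (k + 3)·f(k+1) − (1)·f(k) = k**2 + 4*k + 5.
From deg A=1, deg B=0, deg C=2: d=1.
Solve for f: f(k) = k + 1 (degree 1 ≤ 1).
Then R = B(k−1)f/C = (k + 1)/(k**2 + 4*k + 5), so s_k = R(k)·t_k = -4*(k + 1)*factorial(k + 2).
Verify: -4*(k**2 + 4*k + 5)*factorial(k + 2) matches t_k.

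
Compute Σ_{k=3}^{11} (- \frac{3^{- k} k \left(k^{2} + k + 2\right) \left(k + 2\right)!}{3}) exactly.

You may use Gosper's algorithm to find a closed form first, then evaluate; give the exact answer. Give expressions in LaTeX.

The ratio is (k + 1)*(k + 3)*(k + (k + 1)**2 + 3)/(3*k*(k**2 + k + 2)).
Factor: A=k/3 + 1; B=1; C=k**3 + k**2 + 2*k.
Solve (k/3 + 1)·f(k+1) − (1)·f(k) = k**3 + k**2 + 2*k.
Degrees (1,0,3) ⇒ d ≤ 2.
Coefficient equations give f(k) = 3*(k**2 - k - 4).
R(k) = B(k−1)·f(k)/C(k) = 3*(k**2 - k - 4)/(k*(k**2 + k + 2)); s_k = R·t_k = (-k**2 + k + 4)*factorial(k + 2)/3**k.
Verify: -k*(k**2 + k + 2)*factorial(k + 2)/(3*3**k) matches t_k.
Σ_(k=3)^(11) t_k = s_(12) − s_(3) = -45921075200/2187 − (-80/9) = -45921055760/2187.

Σ = -45921055760/2187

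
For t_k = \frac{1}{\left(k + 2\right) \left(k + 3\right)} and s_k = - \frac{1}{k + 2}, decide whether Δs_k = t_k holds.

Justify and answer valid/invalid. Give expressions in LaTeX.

Valid — Δs_k = t_k.

s_(k+1) = -1/(k + 3)
s_(k+1) − s_k = 1/((k + 2)*(k + 3))
(s_(k+1) − s_k) − t_k = 0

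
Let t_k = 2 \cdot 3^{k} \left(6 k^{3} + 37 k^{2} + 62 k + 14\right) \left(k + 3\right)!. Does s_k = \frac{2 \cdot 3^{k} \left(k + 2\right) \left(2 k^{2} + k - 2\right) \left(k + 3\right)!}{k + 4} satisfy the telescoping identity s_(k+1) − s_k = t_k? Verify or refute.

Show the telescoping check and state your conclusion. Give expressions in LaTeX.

s_(k+1) = 6*3**k*(k + 3)*(2*k**2 + 5*k + 1)*factorial(k + 4)/(k + 5)
s_(k+1) − s_k = 2*3**k*(6*k**5 + 79*k**4 + 393*k**3 + 896*k**2 + 844*k + 164)*factorial(k + 3)/((k + 4)*(k + 5))
(s_(k+1) − s_k) − t_k = -4*3**k*(6*k**4 + 61*k**3 + 208*k**2 + 261*k + 58)*factorial(k + 3)/((k + 4)*(k + 5))

Invalid: residual - \frac{4 \cdot 3^{k} \left(6 k^{4} + 61 k^{3} + 208 k^{2} + 261 k + 58\right) \left(k + 3\right)!}{\left(k + 4\right) \left(k + 5\right)} ≠ 0.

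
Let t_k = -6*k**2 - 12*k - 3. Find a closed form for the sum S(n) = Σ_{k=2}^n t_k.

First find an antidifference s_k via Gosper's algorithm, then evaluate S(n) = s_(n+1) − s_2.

S(n) = -2*n**3 - 9*n**2 - 10*n + 21

Step 1: r(k) = (2*k**2 + 8*k + 7)/(2*k**2 + 4*k + 1).
Normal form (A,B,C) = (1, 1, k**2 + 2*k + 1/2).
Solve (1)·f(k+1) − (1)·f(k) = k**2 + 2*k + 1/2.
Degrees (0,0,2) ⇒ d ≤ 3.
Solve for f: f(k) = k*(k + 2)*(2*k - 1)/6 (degree 3 ≤ 3).
Get s_k = R·t_k = k*(-2*k**2 - 3*k + 2) with R(k) = B(k−1)f(k)/C(k) = k*(k + 2)*(2*k - 1)/(3*(2*k**2 + 4*k + 1)).
Δs = -6*k**2 - 12*k - 3, as required.
s_(n+1) = -2*n**3 - 9*n**2 - 10*n - 3 and s_(2) = -24, so S(n) = -2*n**3 - 9*n**2 - 10*n + 21.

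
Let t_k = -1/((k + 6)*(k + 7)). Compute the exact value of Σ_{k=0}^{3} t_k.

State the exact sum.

Σ = -1/15

Ratio r(k) = (k + 6)/(k + 8).
Normal form (A,B,C) = (k + 6, k + 8, 1).
f must satisfy (k + 6)·f(k+1) − (k + 7)·f(k) = 1.
Bound: deg f ≤ 1.
Solving with deg f ≤ 1: f(k) = k/6.
Certificate R = B(k−1)f/C = k*(k + 7)/6 gives s_k = -k/(6*k + 36).
Verify: -1/(k**2 + 13*k + 42) matches t_k.
Σ_(k=0)^(3) t_k = s_(4) − s_(0) = -1/15 − (0) = -1/15.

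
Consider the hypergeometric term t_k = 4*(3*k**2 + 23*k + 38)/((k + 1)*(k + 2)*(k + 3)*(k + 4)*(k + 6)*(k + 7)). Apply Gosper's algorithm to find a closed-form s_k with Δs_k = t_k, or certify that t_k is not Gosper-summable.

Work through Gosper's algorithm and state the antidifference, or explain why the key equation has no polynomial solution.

Step 1: r(k) = (k + 1)*(k + 6)*(23*k + 3*(k + 1)**2 + 61)/((k + 5)*(k + 8)*(3*k**2 + 23*k + 38)).
So A=k + 1 and B=k + 8, with C=k**3 + 38*k**2/3 + 51*k + 190/3.
Key eq: (k + 1)·f(k+1) = (k + 7)·f(k) + (k**3 + 38*k**2/3 + 51*k + 190/3).
Bound: deg f ≤ 6.
A polynomial solution: f(k) = k*(k + 2)*(k + 4)*(k + 5)*(k**2 + 10*k + 27)/54.
So s_k = (B(k−1)f/C)·t_k = (k*(k + 2)*(k + 4)*(k + 7)*(k**2 + 10*k + 27)/(18*(3*k**2 + 23*k + 38)))·t_k = 2*k*(k**2 + 10*k + 27)/(9*(k**3 + 10*k**2 + 27*k + 18)).
Δs = 4*(3*k**2 + 23*k + 38)/(k**6 + 23*k**5 + 207*k**4 + 925*k**3 + 2144*k**2 + 2412*k + 1008), as required.

s_k = 2*k*(k**2 + 10*k + 27)/(9*(k**3 + 10*k**2 + 27*k + 18))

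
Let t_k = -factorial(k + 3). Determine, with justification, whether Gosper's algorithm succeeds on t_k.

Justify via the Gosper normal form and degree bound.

The ratio is k + 4.
Take A(k)=k + 4, B(k)=1, C(k)=1.
f must satisfy (k + 4)·f(k+1) − (1)·f(k) = 1.
From deg A=1, deg B=0, deg C=0: d=-1.
deg f ≤ -1 is impossible — no certificate.

No — key equation has no polynomial f.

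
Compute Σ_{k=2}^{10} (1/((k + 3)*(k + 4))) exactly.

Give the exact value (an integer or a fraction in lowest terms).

The ratio is (k + 3)/(k + 5).
Factor: A=k + 3; B=k + 5; C=1.
f must satisfy (k + 3)·f(k+1) − (k + 4)·f(k) = 1.
deg f ≤ 1 (via 1,1,0).
Coefficient equations give f(k) = k/3.
Get s_k = R·t_k = k/(3*(k + 3)) with R(k) = B(k−1)f(k)/C(k) = k*(k + 4)/3.
Check: Δs_k = 1/(k**2 + 7*k + 12). ✓
Σ_(k=2)^(10) t_k = s_(11) − s_(2) = 11/42 − (2/15) = 9/70.

Σ = 9/70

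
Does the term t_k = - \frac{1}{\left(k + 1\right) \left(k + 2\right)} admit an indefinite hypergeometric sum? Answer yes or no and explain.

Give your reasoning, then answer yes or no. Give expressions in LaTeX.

Compute t_(k+1)/t_k: get (k + 1)/(k + 3).
Take A(k)=k + 1, B(k)=k + 3, C(k)=1.
Key eq: (k + 1)·f(k+1) = (k + 2)·f(k) + (1).
deg f ≤ 1 (via 1,1,0).
Solving with deg f ≤ 1: f(k) = k.
Then R = B(k−1)f/C = k*(k + 2), so s_k = R(k)·t_k = -k/(k + 1).
s_(k+1) − s_k = -1/(k**2 + 3*k + 2) = t_k.

Yes. s_k = - \frac{k}{k + 1}.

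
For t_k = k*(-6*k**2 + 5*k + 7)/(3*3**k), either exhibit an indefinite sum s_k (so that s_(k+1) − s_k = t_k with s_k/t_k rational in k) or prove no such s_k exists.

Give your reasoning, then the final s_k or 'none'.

s_k = (3*k**3 + 2*k**2 + 3*k + 4)/3**k

r(k) = (6*k**3 + 13*k**2 + k - 6)/(3*k*(6*k**2 - 5*k - 7)) after simplifying.
Take A(k)=1/3, B(k)=1, C(k)=k**3 - 5*k**2/6 - 7*k/6.
f must satisfy (1/3)·f(k+1) − (1)·f(k) = k**3 - 5*k**2/6 - 7*k/6.
Bound: deg f ≤ 3.
Solve for f: f(k) = -(k + 1)*(3*k**2 - k + 4)/2 (degree 3 ≤ 3).
Then R = B(k−1)f/C = -3*(k + 1)*(3*k**2 - k + 4)/(k*(6*k**2 - 5*k - 7)), so s_k = R(k)·t_k = (3*k**3 + 2*k**2 + 3*k + 4)/3**k.
s_(k+1) − s_k = k*(-6*k**2 + 5*k + 7)/(3*3**k) = t_k.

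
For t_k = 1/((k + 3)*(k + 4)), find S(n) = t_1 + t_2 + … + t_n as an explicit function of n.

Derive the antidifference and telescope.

t_(k+1)/t_k = (k + 3)/(k + 5).
Normal form (A,B,C) = (k + 3, k + 5, 1).
Solve (k + 3)·f(k+1) − (k + 4)·f(k) = 1.
deg f ≤ 1 (via 1,1,0).
Solve for f: f(k) = k/3 (degree 1 ≤ 1).
Certificate R = B(k−1)f/C = k*(k + 4)/3 gives s_k = k/(3*(k + 3)).
s_(k+1) − s_k = 1/(k**2 + 7*k + 12) = t_k.
Telescope: S(n) = s_(n+1) − s_(1) = (n + 1)/(3*(n + 4)) − (1/12) = n/(4*(n + 4)).

S(n) = n/(4*(n + 4))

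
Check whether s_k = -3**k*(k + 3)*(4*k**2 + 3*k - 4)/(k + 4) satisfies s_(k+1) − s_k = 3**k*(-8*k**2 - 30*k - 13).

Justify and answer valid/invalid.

Invalid: residual 3**k*(8*k**3 + 58*k**2 + 130*k + 56)/(k**2 + 9*k + 20) ≠ 0.

s_(k+1) = -3**(k + 1)*(k + 4)*(3*k + 4*(k + 1)**2 - 1)/(k + 5)
s_(k+1) − s_k = 3**k*(-8*k**4 - 94*k**3 - 385*k**2 - 587*k - 204)/(k**2 + 9*k + 20)
(s_(k+1) − s_k) − t_k = 3**k*(8*k**3 + 58*k**2 + 130*k + 56)/(k**2 + 9*k + 20)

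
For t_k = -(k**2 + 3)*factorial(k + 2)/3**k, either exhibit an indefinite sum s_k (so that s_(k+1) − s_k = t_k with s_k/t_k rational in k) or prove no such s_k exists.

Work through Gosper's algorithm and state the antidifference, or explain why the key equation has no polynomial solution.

Compute t_(k+1)/t_k: get (k + 3)*((k + 1)**2 + 3)/(3*(k**2 + 3)).
Normal form (A,B,C) = (k/3 + 1, 1, k**2 + 3).
Key eq: (k/3 + 1)·f(k+1) = (1)·f(k) + (k**2 + 3).
d = 1 from the (1,0,2) case.
Solve for f: f(k) = 3*(k - 1) (degree 1 ≤ 1).
R(k) = B(k−1)·f(k)/C(k) = 3*(k - 1)/(k**2 + 3); s_k = R·t_k = -3**(1 - k)*(k - 1)*factorial(k + 2).
Check: Δs_k = -(k**2 + 3)*factorial(k + 2)/3**k. ✓

s_k = -3**(1 - k)*(k - 1)*factorial(k + 2)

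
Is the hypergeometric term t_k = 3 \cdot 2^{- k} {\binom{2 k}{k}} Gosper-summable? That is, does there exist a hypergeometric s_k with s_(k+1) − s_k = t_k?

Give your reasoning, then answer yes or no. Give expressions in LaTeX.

Compute t_(k+1)/t_k: get (2*k + 1)/(k + 1).
Gosper form: A/B · C(k+1)/C(k) with A=2*k + 1, B=k + 1, C=1.
Key eq: (2*k + 1)·f(k+1) = (k)·f(k) + (1).
d = -1 from the (1,1,0) case.
Negative degree bound (-1): no f exists, t_k not Gosper-summable.

No — negative degree bound, so no certificate f.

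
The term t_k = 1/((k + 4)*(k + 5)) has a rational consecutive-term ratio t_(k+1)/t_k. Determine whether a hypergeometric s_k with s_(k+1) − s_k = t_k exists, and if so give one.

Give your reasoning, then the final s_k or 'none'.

s_k = k/(4*(k + 4))

r(k) = (k + 4)/(k + 6) after simplifying.
A = k + 4, B = k + 6, C = 1.
Need (k + 4)·f(k+1) − (k + 5)·f(k) = 1.
Degrees (1,1,0) ⇒ d ≤ 1.
Coefficient equations give f(k) = k/4.
Certificate R = B(k−1)f/C = k*(k + 5)/4 gives s_k = k/(4*(k + 4)).
s_(k+1) − s_k = 1/(k**2 + 9*k + 20) = t_k.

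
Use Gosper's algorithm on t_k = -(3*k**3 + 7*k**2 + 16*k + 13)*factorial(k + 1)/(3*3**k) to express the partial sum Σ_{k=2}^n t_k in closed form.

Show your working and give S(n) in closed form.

S(n) = (42*3**n - 3*n**4*factorial(n) - 19*n**3*factorial(n) - 44*n**2*factorial(n) - 44*n*factorial(n) - 16*factorial(n))/(3*3**n)

Compute t_(k+1)/t_k: get (3*k**4 + 22*k**3 + 71*k**2 + 117*k + 78)/(3*(3*k**3 + 7*k**2 + 16*k + 13)).
Normal form (A,B,C) = (k/3 + 2/3, 1, k**3 + 7*k**2/3 + 16*k/3 + 13/3).
Solve (k/3 + 2/3)·f(k+1) − (1)·f(k) = k**3 + 7*k**2/3 + 16*k/3 + 13/3.
deg f ≤ 2 (via 1,0,3).
Solving with deg f ≤ 2: f(k) = (k + 1)*(3*k + 1).
So s_k = (B(k−1)f/C)·t_k = (3*(k + 1)*(3*k + 1)/(3*k**3 + 7*k**2 + 16*k + 13))·t_k = -(k + 1)*(3*k + 1)*factorial(k + 1)/3**k.
Check: Δs_k = -(3*k**3 + 7*k**2 + 16*k + 13)*factorial(k + 1)/(3*3**k). ✓
Σ_(k=2)^n t_k = s_(n+1) − s_(2) = (-3**(-n - 1)*(n + 2)*(3*n + 4)*factorial(n + 2)) − (-14), i.e. (42*3**n - 3*n**4*factorial(n) - 19*n**3*factorial(n) - 44*n**2*factorial(n) - 44*n*factorial(n) - 16*factorial(n))/(3*3**n).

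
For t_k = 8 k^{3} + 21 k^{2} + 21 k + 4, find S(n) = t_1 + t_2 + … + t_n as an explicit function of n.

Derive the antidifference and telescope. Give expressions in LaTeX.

S(n) = n \left(2 n^{3} + 11 n^{2} + 23 n + 18\right)

Ratio r(k) = (8*k**3 + 45*k**2 + 87*k + 54)/(8*k**3 + 21*k**2 + 21*k + 4).
So A=1 and B=1, with C=k**3 + 21*k**2/8 + 21*k/8 + 1/2.
Set up (1)·f(k+1) − (1)·f(k) − (k**3 + 21*k**2/8 + 21*k/8 + 1/2) = 0.
Bound: deg f ≤ 4.
Solving with deg f ≤ 4: f(k) = k*(2*k**3 + 3*k**2 + 2*k - 3)/8.
Then R = B(k−1)f/C = k*(2*k**3 + 3*k**2 + 2*k - 3)/(8*k**3 + 21*k**2 + 21*k + 4), so s_k = R(k)·t_k = k*(2*k**3 + 3*k**2 + 2*k - 3).
Verify: 8*k**3 + 21*k**2 + 21*k + 4 matches t_k.
Evaluate: s_(n+1) = 2*n**4 + 11*n**3 + 23*n**2 + 18*n + 4; subtract s_(1) = 4 ⇒ S(n) = n*(2*n**3 + 11*n**2 + 23*n + 18).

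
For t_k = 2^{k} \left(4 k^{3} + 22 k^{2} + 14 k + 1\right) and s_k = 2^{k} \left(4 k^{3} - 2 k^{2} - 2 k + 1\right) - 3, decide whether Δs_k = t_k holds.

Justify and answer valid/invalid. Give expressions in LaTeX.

s_(k+1) = 2**(k + 1)*(-2*k + 4*(k + 1)**3 - 2*(k + 1)**2 - 1) - 3
s_(k+1) − s_k = 2**k*(4*k**3 + 22*k**2 + 14*k + 1)
(s_(k+1) − s_k) − t_k = 0

Valid: the claim telescopes to t_k.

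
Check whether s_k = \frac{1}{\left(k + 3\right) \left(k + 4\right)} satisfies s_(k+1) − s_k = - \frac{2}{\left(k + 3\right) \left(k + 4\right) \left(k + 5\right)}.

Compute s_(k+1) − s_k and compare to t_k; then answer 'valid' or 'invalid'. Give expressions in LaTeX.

s_(k+1) = 1/((k + 4)*(k + 5))
s_(k+1) − s_k = -2/(k**3 + 12*k**2 + 47*k + 60)
(s_(k+1) − s_k) − t_k = 0

Valid — Δs_k = t_k.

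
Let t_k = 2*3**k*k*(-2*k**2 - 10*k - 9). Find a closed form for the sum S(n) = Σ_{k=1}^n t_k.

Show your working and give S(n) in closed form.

S(n) = 3**(n + 1)*n*(-2*n**2 - 7*n - 5)

Ratio r(k) = 3*(2*k**3 + 16*k**2 + 35*k + 21)/(k*(2*k**2 + 10*k + 9)).
So A=3 and B=1, with C=k**3 + 5*k**2 + 9*k/2.
Need (3)·f(k+1) − (1)·f(k) = k**3 + 5*k**2 + 9*k/2.
Bound: deg f ≤ 3.
A polynomial solution: f(k) = k*(k - 1)*(2*k + 3)/4.
Then R = B(k−1)f/C = (k - 1)*(2*k + 3)/(2*(2*k**2 + 10*k + 9)), so s_k = R(k)·t_k = 3**k*k*(-2*k**2 - k + 3).
Verify: 2*3**k*k*(-2*k**2 - 10*k - 9) matches t_k.
Evaluate: s_(n+1) = 3**(n + 1)*n*(-2*n**2 - 7*n - 5); subtract s_(1) = 0 ⇒ S(n) = 3**(n + 1)*n*(-2*n**2 - 7*n - 5).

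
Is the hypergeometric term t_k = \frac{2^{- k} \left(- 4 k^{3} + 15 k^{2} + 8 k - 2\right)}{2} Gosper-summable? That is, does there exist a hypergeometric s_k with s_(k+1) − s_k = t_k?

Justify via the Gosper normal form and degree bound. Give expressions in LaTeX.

Yes. s_k = 2^{- k} \left(4 k^{3} - 3 k^{2} - 2 k + 1\right).

The ratio is (4*k**3 - 3*k**2 - 26*k - 17)/(2*(4*k**3 - 15*k**2 - 8*k + 2)).
A = 1/2, B = 1, C = k**3 - 15*k**2/4 - 2*k + 1/2.
f must satisfy (1/2)·f(k+1) − (1)·f(k) = k**3 - 15*k**2/4 - 2*k + 1/2.
From deg A=0, deg B=0, deg C=3: d=3.
Solve for f: f(k) = -(k - 1)*(4*k**2 + k - 1)/2 (degree 3 ≤ 3).
Then R = B(k−1)f/C = -2*(k - 1)*(4*k**2 + k - 1)/(4*k**3 - 15*k**2 - 8*k + 2), so s_k = R(k)·t_k = (4*k**3 - 3*k**2 - 2*k + 1)/2**k.
Δs = (-4*k**3 + 15*k**2 + 8*k - 2)/(2*2**k), as required.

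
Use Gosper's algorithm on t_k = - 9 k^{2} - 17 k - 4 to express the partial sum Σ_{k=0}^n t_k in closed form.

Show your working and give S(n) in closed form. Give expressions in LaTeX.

S(n) = - 3 n^{3} - 13 n^{2} - 14 n - 4

The ratio is (9*k**2 + 35*k + 30)/(9*k**2 + 17*k + 4).
Factor: A=1; B=1; C=k**2 + 17*k/9 + 4/9.
Key eq: (1)·f(k+1) = (1)·f(k) + (k**2 + 17*k/9 + 4/9).
Degrees (0,0,2) ⇒ d ≤ 3.
Solving with deg f ≤ 3: f(k) = k*(3*k**2 + 4*k - 3)/9.
R(k) = B(k−1)·f(k)/C(k) = k*(3*k**2 + 4*k - 3)/(9*k**2 + 17*k + 4); s_k = R·t_k = k*(-3*k**2 - 4*k + 3).
Δs = -9*k**2 - 17*k - 4, as required.
Evaluate: s_(n+1) = -3*n**3 - 13*n**2 - 14*n - 4; subtract s_(0) = 0 ⇒ S(n) = -3*n**3 - 13*n**2 - 14*n - 4.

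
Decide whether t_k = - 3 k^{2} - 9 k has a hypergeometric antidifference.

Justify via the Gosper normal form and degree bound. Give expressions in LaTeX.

The ratio is (k**2 + 5*k + 4)/(k*(k + 3)).
Normal form (A,B,C) = (1, 1, k**2 + 3*k).
f must satisfy (1)·f(k+1) − (1)·f(k) = k**2 + 3*k.
d = 3 from the (0,0,2) case.
Coefficient equations give f(k) = k*(k - 1)*(k + 4)/3.
Get s_k = R·t_k = k*(-k**2 - 3*k + 4) with R(k) = B(k−1)f(k)/C(k) = (k - 1)*(k + 4)/(3*(k + 3)).
s_(k+1) − s_k = 3*k*(-k - 3) = t_k.

Yes. s_k = k \left(- k^{2} - 3 k + 4\right).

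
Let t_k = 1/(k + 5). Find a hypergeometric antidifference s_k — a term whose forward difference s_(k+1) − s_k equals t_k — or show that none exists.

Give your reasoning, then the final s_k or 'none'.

none — t_k is not Gosper-summable

Step 1: r(k) = (k + 5)/(k + 6).
Gosper form: A/B · C(k+1)/C(k) with A=k + 5, B=k + 6, C=1.
Key eq: (k + 5)·f(k+1) = (k + 5)·f(k) + (1).
deg f ≤ 0 (via 1,1,0).
f = c0 ⇒ A·f(k+1) − B(k−1)·f(k) − C = -1. The system {-1 = 0} is inconsistent; no antidifference.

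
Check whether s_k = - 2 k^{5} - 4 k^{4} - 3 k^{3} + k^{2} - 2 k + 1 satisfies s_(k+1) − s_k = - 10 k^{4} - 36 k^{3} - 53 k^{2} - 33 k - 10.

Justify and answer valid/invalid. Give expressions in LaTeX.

Valid — Δs_k = t_k.

s_(k+1) = -2*k**5 - 14*k**4 - 39*k**3 - 52*k**2 - 35*k - 9
s_(k+1) − s_k = -10*k**4 - 36*k**3 - 53*k**2 - 33*k - 10
(s_(k+1) − s_k) − t_k = 0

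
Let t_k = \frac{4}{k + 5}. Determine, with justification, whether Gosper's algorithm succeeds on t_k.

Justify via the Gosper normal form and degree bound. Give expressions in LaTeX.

t_(k+1)/t_k = (k + 5)/(k + 6).
A = k + 5, B = k + 6, C = 1.
Need (k + 5)·f(k+1) − (k + 5)·f(k) = 1.
Bound: deg f ≤ 0.
Put f(k) = c0: A·f(k+1) − B(k−1)·f(k) − C = -1; need -1 = 0 — inconsistent ⇒ no f, not summable.

No — the linear system for f has no solution.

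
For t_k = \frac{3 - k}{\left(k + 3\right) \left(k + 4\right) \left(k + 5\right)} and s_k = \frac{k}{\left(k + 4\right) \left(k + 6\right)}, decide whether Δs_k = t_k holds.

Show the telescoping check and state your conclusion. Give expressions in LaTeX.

s_(k+1) = (k + 1)/((k + 5)*(k + 7))
s_(k+1) − s_k = (-k**2 - k + 24)/(k**4 + 22*k**3 + 179*k**2 + 638*k + 840)
(s_(k+1) − s_k) − t_k = 6*(k**2 + 4*k - 9)/(k**5 + 25*k**4 + 245*k**3 + 1175*k**2 + 2754*k + 2520)

Invalid: residual \frac{6 \left(k^{2} + 4 k - 9\right)}{k^{5} + 25 k^{4} + 245 k^{3} + 1175 k^{2} + 2754 k + 2520} ≠ 0.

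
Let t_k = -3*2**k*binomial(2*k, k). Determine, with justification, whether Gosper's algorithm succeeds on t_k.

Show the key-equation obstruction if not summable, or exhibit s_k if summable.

Compute t_(k+1)/t_k: get 4*(2*k + 1)/(k + 1).
Take A(k)=8*k + 4, B(k)=k + 1, C(k)=1.
Set up (8*k + 4)·f(k+1) − (k)·f(k) − (1) = 0.
Degrees (1,1,0) ⇒ d ≤ -1.
d = -1 < 0 ⇒ no nonzero polynomial f; not summable.

No — negative degree bound, so no certificate f.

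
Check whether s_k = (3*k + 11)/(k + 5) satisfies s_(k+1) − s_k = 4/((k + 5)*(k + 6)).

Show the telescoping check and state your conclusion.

s_(k+1) = (3*k + 14)/(k + 6)
s_(k+1) − s_k = 4/(k**2 + 11*k + 30)
(s_(k+1) − s_k) − t_k = 0

Valid: the claim telescopes to t_k.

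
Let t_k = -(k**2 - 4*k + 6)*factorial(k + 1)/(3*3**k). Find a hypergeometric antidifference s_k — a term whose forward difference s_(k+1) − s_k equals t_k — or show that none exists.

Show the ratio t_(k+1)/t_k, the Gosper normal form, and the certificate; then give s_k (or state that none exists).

s_k = -(k - 4)*factorial(k + 1)/3**k

t_(k+1)/t_k = (k**3 - k + 6)/(3*(k**2 - 4*k + 6)).
Normal form (A,B,C) = (k/3 + 2/3, 1, k**2 - 4*k + 6).
Set up (k/3 + 2/3)·f(k+1) − (1)·f(k) − (k**2 - 4*k + 6) = 0.
From deg A=1, deg B=0, deg C=2: d=1.
Solving with deg f ≤ 1: f(k) = 3*(k - 4).
So s_k = (B(k−1)f/C)·t_k = (3*(k - 4)/(k**2 - 4*k + 6))·t_k = -(k - 4)*factorial(k + 1)/3**k.
Δs = -(k**2 - 4*k + 6)*factorial(k + 1)/(3*3**k), as required.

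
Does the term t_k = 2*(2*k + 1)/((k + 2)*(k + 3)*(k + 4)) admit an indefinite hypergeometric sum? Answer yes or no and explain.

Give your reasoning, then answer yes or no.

The ratio is (k + 2)*(2*k + 3)/((k + 5)*(2*k + 1)).
Gosper form: A/B · C(k+1)/C(k) with A=k + 2, B=k + 5, C=k + 1/2.
f must satisfy (k + 2)·f(k+1) − (k + 4)·f(k) = k + 1/2.
From deg A=1, deg B=1, deg C=1: d=2.
Match coefficients ⇒ f(k) = k*(5*k + 1)/24.
Get s_k = R·t_k = k*(5*k + 1)/(6*(k + 2)*(k + 3)) with R(k) = B(k−1)f(k)/C(k) = k*(k + 4)*(5*k + 1)/(12*(2*k + 1)).
Verify: 2*(2*k + 1)/(k**3 + 9*k**2 + 26*k + 24) matches t_k.

Yes. s_k = k*(5*k + 1)/(6*(k + 2)*(k + 3)).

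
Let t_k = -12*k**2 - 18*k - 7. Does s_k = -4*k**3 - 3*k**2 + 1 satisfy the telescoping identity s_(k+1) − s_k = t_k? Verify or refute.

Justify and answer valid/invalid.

s_(k+1) = -4*(k + 1)**3 - 3*(k + 1)**2 + 1
s_(k+1) − s_k = -12*k**2 - 18*k - 7
(s_(k+1) − s_k) − t_k = 0

valid; difference matches t_k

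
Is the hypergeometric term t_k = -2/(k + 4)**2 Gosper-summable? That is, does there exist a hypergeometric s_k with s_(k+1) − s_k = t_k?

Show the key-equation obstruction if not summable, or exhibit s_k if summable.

No — the linear system for f has no solution.

The ratio is (k + 4)**2/(k + 5)**2.
Take A(k)=k**2 + 8*k + 16, B(k)=k**2 + 10*k + 25, C(k)=1.
f must satisfy (k**2 + 8*k + 16)·f(k+1) − (k**2 + 8*k + 16)·f(k) = 1.
deg f ≤ 0 (via 2,2,0).
Generic f = c0 gives residual -1; -1 = 0 cannot hold, so t_k is not Gosper-summable.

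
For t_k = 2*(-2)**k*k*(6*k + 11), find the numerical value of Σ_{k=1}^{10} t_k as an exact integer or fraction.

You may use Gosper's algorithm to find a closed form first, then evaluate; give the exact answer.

r(k) = -2*(k + 1)*(6*k + 17)/(k*(6*k + 11)) after simplifying.
Normal form (A,B,C) = (-2, 1, k**2 + 11*k/6).
Set up (-2)·f(k+1) − (1)·f(k) − (k**2 + 11*k/6) = 0.
From deg A=0, deg B=0, deg C=2: d=2.
Solve for f: f(k) = -(2*k**2 + k - 2)/6 (degree 2 ≤ 2).
Get s_k = R·t_k = (-2)**(k + 1)*(2*k**2 + k - 2) with R(k) = B(k−1)f(k)/C(k) = -(2*k**2 + k - 2)/(k*(6*k + 11)).
Δs = 2*(-2)**k*k*(6*k + 11), as required.
Telescoping: Σ = s_(11) − s_(1) = 1028096 − (4) = 1028092.

Σ = 1028092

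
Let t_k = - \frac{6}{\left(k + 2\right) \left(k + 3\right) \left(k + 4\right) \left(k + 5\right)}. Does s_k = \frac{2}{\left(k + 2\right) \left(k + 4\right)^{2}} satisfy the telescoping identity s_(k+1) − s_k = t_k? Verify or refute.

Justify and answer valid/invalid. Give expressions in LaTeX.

s_(k+1) = 2/((k + 3)*(k + 5)**2)
s_(k+1) − s_k = 2/((k + 3)*(k + 5)**2) - 2/((k + 2)*(k + 4)**2)
(s_(k+1) − s_k) − t_k = 2*(4*k + 17)/(k**6 + 23*k**5 + 217*k**4 + 1073*k**3 + 2926*k**2 + 4160*k + 2400)

Invalid: residual \frac{2 \left(4 k + 17\right)}{k^{6} + 23 k^{5} + 217 k^{4} + 1073 k^{3} + 2926 k^{2} + 4160 k + 2400} ≠ 0.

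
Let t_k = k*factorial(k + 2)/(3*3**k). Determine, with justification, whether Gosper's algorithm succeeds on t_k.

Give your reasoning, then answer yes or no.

t_(k+1)/t_k = (k + 1)*(k + 3)/(3*k).
So A=k/3 + 1 and B=1, with C=k.
Solve (k/3 + 1)·f(k+1) − (1)·f(k) = k.
Bound: deg f ≤ 0.
Coefficient equations give f(k) = 3.
Certificate R = B(k−1)f/C = 3/k gives s_k = factorial(k + 2)/3**k.
Δs = k*factorial(k + 2)/(3*3**k), as required.

Yes. s_k = factorial(k + 2)/3**k.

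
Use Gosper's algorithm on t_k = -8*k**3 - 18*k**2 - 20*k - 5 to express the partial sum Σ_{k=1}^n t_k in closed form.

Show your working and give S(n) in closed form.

t_(k+1)/t_k = (8*k**3 + 42*k**2 + 80*k + 51)/(8*k**3 + 18*k**2 + 20*k + 5).
So A=1 and B=1, with C=k**3 + 9*k**2/4 + 5*k/2 + 5/8.
Solve (1)·f(k+1) − (1)·f(k) = k**3 + 9*k**2/4 + 5*k/2 + 5/8.
d = 4 from the (0,0,3) case.
Coefficient equations give f(k) = k*(2*k**3 + 2*k**2 + 3*k - 2)/8.
So s_k = (B(k−1)f/C)·t_k = (k*(2*k**3 + 2*k**2 + 3*k - 2)/(8*k**3 + 18*k**2 + 20*k + 5))·t_k = k*(-2*k**3 - 2*k**2 - 3*k + 2).
Verify: -8*k**3 - 18*k**2 - 20*k - 5 matches t_k.
s_(n+1) = -2*n**4 - 10*n**3 - 21*n**2 - 18*n - 5 and s_(1) = -5, so S(n) = n*(-2*n**3 - 10*n**2 - 21*n - 18).

S(n) = n*(-2*n**3 - 10*n**2 - 21*n - 18)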